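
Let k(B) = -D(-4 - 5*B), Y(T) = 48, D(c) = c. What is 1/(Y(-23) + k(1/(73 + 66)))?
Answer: 139/7233 ≈ 0.019217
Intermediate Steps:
k(B) = 4 + 5*B (k(B) = -(-4 - 5*B) = 4 + 5*B)
1/(Y(-23) + k(1/(73 + 66))) = 1/(48 + (4 + 5/(73 + 66))) = 1/(48 + (4 + 5/139)) = 1/(48 + 561/139) = 1/(7233/139) = 139/7233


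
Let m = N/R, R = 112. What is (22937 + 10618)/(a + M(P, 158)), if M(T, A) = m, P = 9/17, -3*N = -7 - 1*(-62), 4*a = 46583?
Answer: 11274480/3912917 ≈ 2.8813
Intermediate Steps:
a = 46583/4 (a = (¼)*46583 = 46583/4 ≈ 11646.)
N = -55/3 (N = -(-7 - 1*(-62))/3 = -(-7 + 62)/3 = -⅓*55 = -55/3 ≈ -18.333)
m = -55/336 (m = -55/3/112 = -55/3*1/112 = -55/336 ≈ -0.16369)
P = 9/17 (P = 9*(1/17) = 9/17 ≈ 0.52941)
M(T, A) = -55/336
(22937 + 10618)/(a + M(P, 158)) = (22937 + 10618)/(46583/4 - 55/336) = 33555/(3912917/336) = 33555*(336/3912917) = 11274480/3912917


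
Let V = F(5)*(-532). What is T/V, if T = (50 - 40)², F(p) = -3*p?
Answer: 5/399 ≈ 0.012531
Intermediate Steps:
T = 100 (T = 10² = 100)
V = 7980 (V = -3*5*(-532) = -15*(-532) = 7980)
T/V = 100/7980 = 100*(1/7980) = 5/399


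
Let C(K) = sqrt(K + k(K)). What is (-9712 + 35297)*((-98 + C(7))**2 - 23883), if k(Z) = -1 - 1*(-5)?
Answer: -365046780 - 5014660*sqrt(11) ≈ -3.8168e+8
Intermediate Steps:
k(Z) = 4 (k(Z) = -1 + 5 = 4)
C(K) = sqrt(4 + K) (C(K) = sqrt(K + 4) = sqrt(4 + K))
(-9712 + 35297)*((-98 + C(7))**2 - 23883) = (-9712 + 35297)*((-98 + sqrt(4 + 7))**2 - 23883) = 25585*((-98 + sqrt(11))**2 - 23883) = 25585*(-23883 + (-98 + sqrt(11))**2) = -611046555 + 25585*(-98 + sqrt(11))**2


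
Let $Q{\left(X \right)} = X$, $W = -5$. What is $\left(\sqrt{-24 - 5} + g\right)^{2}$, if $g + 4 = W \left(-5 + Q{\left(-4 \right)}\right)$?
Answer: $\left(41 + i \sqrt{29}\right)^{2} \approx 1652.0 + 441.58 i$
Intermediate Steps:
$g = 41$ ($g = -4 - 5 \left(-5 - 4\right) = -4 - -45 = -4 + 45 = 41$)
$\left(\sqrt{-24 - 5} + g\right)^{2} = \left(\sqrt{-24 - 5} + 41\right)^{2} = \left(\sqrt{-29} + 41\right)^{2} = \left(i \sqrt{29} + 41\right)^{2} = \left(41 + i \sqrt{29}\right)^{2}$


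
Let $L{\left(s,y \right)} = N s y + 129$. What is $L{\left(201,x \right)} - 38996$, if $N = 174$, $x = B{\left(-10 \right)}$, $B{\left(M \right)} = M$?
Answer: $-388607$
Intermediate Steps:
$x = -10$
$L{\left(s,y \right)} = 129 + 174 s y$ ($L{\left(s,y \right)} = 174 s y + 129 = 129 + 174 s y$)
$L{\left(201,x \right)} - 38996 = \left(129 + 174 \cdot 201 \left(-10\right)\right) - 38996 = \left(129 - 349740\right) - 38996 = -349611 - 38996 = -388607$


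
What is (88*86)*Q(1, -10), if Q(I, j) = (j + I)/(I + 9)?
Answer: -34056/5 ≈ -6811.2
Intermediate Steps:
Q(I, j) = (I + j)/(9 + I)
(88*86)*Q(1, -10) = (88*86)*((1 - 10)/(9 + 1)) = 7568*(-9/10) = -34056/5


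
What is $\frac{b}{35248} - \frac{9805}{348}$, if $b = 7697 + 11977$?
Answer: $- \frac{42345011}{1533288} \approx -27.617$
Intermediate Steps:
$b = 19674$
$\frac{b}{35248} - \frac{9805}{348} = \frac{19674}{35248} - \frac{9805}{348} = 19674 \cdot \frac{1}{35248} - \frac{9805}{348} = \frac{9837}{17624} - \frac{9805}{348} = - \frac{42345011}{1533288}$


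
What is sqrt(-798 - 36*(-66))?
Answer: sqrt(1578) ≈ 39.724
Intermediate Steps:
sqrt(-798 - 36*(-66)) = sqrt(-798 + 2376) = sqrt(1578)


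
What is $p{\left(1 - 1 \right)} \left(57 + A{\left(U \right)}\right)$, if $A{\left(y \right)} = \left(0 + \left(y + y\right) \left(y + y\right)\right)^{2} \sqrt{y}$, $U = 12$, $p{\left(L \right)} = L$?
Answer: $0$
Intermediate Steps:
$A{\left(y \right)} = 16 y^{\frac{9}{2}}$ ($A{\left(y \right)} = \left(0 + 2 y 2 y\right)^{2} \sqrt{y} = \left(0 + 4 y^{2}\right)^{2} \sqrt{y} = \left(4 y^{2}\right)^{2} \sqrt{y} = 16 y^{4} \sqrt{y} = 16 y^{\frac{9}{2}}$)
$p{\left(1 - 1 \right)} \left(57 + A{\left(U \right)}\right) = \left(1 - 1\right) \left(57 + 16 \cdot 12^{\frac{9}{2}}\right) = \left(1 - 1\right) \left(57 + 16 \cdot 41472 \sqrt{3}\right) = 0 \left(57 + 663552 \sqrt{3}\right) = 0$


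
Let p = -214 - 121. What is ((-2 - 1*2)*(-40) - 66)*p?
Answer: -31490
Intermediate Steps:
p = -335
((-2 - 1*2)*(-40) - 66)*p = ((-2 - 1*2)*(-40) - 66)*(-335) = ((-2 - 2)*(-40) - 66)*(-335) = (-4*(-40) - 66)*(-335) = (160 - 66)*(-335) = 94*(-335) = -31490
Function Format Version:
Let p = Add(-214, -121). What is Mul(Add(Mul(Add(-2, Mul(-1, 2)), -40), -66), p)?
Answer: -31490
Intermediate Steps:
p = -335
Mul(Add(Mul(Add(-2, Mul(-1, 2)), -40), -66), p) = Mul(Add(Mul(Add(-2, Mul(-1, 2)), -40), -66), -335) = Mul(Add(Mul(Add(-2, -2), -40), -66), -335) = Mul(Add(Mul(-4, -40), -66), -335) = Mul(Add(160, -66), -335) = Mul(94, -335) = -31490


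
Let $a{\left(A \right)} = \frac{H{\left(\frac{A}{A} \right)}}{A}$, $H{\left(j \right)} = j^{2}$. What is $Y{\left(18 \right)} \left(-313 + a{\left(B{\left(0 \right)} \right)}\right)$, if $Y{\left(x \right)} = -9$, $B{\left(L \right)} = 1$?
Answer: $2808$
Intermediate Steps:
$a{\left(A \right)} = \frac{1}{A}$ ($a{\left(A \right)} = \frac{\left(\frac{A}{A}\right)^{2}}{A} = \frac{1^{2}}{A} = 1 \frac{1}{A} = \frac{1}{A}$)
$Y{\left(18 \right)} \left(-313 + a{\left(B{\left(0 \right)} \right)}\right) = - 9 \left(-313 + 1^{-1}\right) = - 9 \left(-313 + 1\right) = \left(-9\right) \left(-312\right) = 2808$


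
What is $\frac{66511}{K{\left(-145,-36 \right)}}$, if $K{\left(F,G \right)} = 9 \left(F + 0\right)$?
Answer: $- \frac{66511}{1305} \approx -50.966$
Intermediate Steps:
$K{\left(F,G \right)} = 9 F$
$\frac{66511}{K{\left(-145,-36 \right)}} = \frac{66511}{9 \left(-145\right)} = \frac{66511}{-1305} = 66511 \left(- \frac{1}{1305}\right) = - \frac{66511}{1305}$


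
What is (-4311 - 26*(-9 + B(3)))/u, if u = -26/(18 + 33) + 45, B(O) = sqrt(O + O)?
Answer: -207927/2269 - 1326*sqrt(6)/2269 ≈ -93.070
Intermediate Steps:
B(O) = sqrt(2)*sqrt(O) (B(O) = sqrt(2*O) = sqrt(2)*sqrt(O))
u = 2269/51 (u = -26/51 + 45 = 2269/51 ≈ 44.490)
(-4311 - 26*(-9 + B(3)))/u = (-4311 - 26*(-9 + sqrt(2)*sqrt(3)))/(2269/51) = (-4311 - 26*(-9 + sqrt(6)))*(51/2269) = (-4311 + (234 - 26*sqrt(6)))*(51/2269) = (-4077 - 26*sqrt(6))*(51/2269) = -207927/2269 - 1326*sqrt(6)/2269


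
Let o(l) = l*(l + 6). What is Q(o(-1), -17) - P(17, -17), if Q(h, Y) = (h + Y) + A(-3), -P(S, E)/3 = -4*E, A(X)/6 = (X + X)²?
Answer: 398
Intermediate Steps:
A(X) = 24*X² (A(X) = 6*(X + X)² = 6*(2*X)² = 6*(4*X²) = 24*X²)
o(l) = l*(6 + l)
P(S, E) = 12*E (P(S, E) = -(-12)*E = 12*E)
Q(h, Y) = 216 + Y + h (Q(h, Y) = (h + Y) + 24*(-3)² = (Y + h) + 24*9 = (Y + h) + 216 = 216 + Y + h)
Q(o(-1), -17) - P(17, -17) = (216 - 17 - (6 - 1)) - 12*(-17) = (216 - 17 - 1*5) - 1*(-204) = (216 - 17 - 5) + 204 = 194 + 204 = 398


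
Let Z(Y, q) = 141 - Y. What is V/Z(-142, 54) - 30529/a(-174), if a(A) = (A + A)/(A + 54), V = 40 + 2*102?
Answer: -86389994/8207 ≈ -10526.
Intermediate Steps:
V = 244 (V = 40 + 204 = 244)
a(A) = 2*A/(54 + A) (a(A) = (2*A)/(54 + A) = 2*A/(54 + A))
V/Z(-142, 54) - 30529/a(-174) = 244/(141 - 1*(-142)) - 30529/(2*(-174)/(54 - 174)) = 244/(141 + 142) - 30529/(2*(-174)/(-120)) = 244/283 - 30529/(2*(-174)*(-1/120)) = 244*(1/283) - 30529/29/10 = 244/283 - 30529*10/29 = 244/283 - 305290/29 = -86389994/8207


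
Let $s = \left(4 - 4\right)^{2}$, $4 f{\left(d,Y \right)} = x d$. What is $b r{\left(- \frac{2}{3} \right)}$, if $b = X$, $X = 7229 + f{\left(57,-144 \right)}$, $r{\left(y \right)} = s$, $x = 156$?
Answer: $0$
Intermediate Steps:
$f{\left(d,Y \right)} = 39 d$ ($f{\left(d,Y \right)} = \frac{156 d}{4} = 39 d$)
$s = 0$ ($s = 0^{2} = 0$)
$r{\left(y \right)} = 0$
$X = 9452$ ($X = 7229 + 39 \cdot 57 = 7229 + 2223 = 9452$)
$b = 9452$
$b r{\left(- \frac{2}{3} \right)} = 9452 \cdot 0 = 0$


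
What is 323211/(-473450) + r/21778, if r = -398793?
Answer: -48961858752/2577698525 ≈ -18.994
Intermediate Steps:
323211/(-473450) + r/21778 = 323211/(-473450) - 398793/21778 = 323211*(-1/473450) - 398793*1/21778 = -323211/473450 - 398793/21778 = -48961858752/2577698525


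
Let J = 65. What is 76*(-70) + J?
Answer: -5255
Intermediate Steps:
76*(-70) + J = 76*(-70) + 65 = -5320 + 65 = -5255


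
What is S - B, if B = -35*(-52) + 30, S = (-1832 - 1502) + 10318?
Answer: 5134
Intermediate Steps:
S = 6984 (S = -3334 + 10318 = 6984)
B = 1850 (B = 1820 + 30 = 1850)
S - B = 6984 - 1*1850 = 6984 - 1850 = 5134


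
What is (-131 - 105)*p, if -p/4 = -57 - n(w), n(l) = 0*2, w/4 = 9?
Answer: -53808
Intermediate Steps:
w = 36 (w = 4*9 = 36)
n(l) = 0
p = 228 (p = -4*(-57 - 1*0) = -4*(-57 + 0) = -4*(-57) = 228)
(-131 - 105)*p = (-131 - 105)*228 = -236*228 = -53808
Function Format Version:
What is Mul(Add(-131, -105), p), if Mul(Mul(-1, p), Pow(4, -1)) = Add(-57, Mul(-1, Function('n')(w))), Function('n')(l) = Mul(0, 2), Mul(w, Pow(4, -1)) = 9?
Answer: -53808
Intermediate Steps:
w = 36 (w = Mul(4, 9) = 36)
Function('n')(l) = 0
p = 228 (p = Mul(-4, Add(-57, Mul(-1, 0))) = Mul(-4, Add(-57, 0)) = Mul(-4, -57) = 228)
Mul(Add(-131, -105), p) = Mul(Add(-131, -105), 228) = Mul(-236, 228) = -53808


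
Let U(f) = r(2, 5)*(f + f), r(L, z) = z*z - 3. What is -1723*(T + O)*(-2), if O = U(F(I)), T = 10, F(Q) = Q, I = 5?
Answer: 792580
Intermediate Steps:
r(L, z) = -3 + z**2 (r(L, z) = z**2 - 3 = -3 + z**2)
U(f) = 44*f (U(f) = (-3 + 5**2)*(f + f) = (-3 + 25)*(2*f) = 22*(2*f) = 44*f)
O = 220 (O = 44*5 = 220)
-1723*(T + O)*(-2) = -1723*(10 + 220)*(-2) = -396290*(-2) = -1723*(-460) = 792580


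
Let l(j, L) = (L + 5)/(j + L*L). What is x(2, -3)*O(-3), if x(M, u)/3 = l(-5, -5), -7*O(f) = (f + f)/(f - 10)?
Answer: 0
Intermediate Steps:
l(j, L) = (5 + L)/(j + L**2)
O(f) = -2*f/(7*(-10 + f)) (O(f) = -(f + f)/(7*(f - 10)) = -2*f/(7*(-10 + f)))
x(M, u) = 0 (x(M, u) = 3*((5 - 5)/(-5 + (-5)**2)) = 3*(0/(-5 + 25)) = 3*(0/20) = 3*((1/20)*0) = 3*0 = 0)
x(2, -3)*O(-3) = 0*(-2*(-3)/(-70 + 7*(-3))) = 0*(-2*(-3)/(-70 - 21)) = 0*(-2*(-3)/(-91)) = 0*(-2*(-3)*(-1/91)) = 0*(-6/91) = 0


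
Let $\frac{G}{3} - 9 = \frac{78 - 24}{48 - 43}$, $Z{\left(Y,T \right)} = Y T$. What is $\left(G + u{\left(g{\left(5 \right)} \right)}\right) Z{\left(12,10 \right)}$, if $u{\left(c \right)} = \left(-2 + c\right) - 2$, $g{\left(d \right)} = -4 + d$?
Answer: $6768$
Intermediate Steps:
$Z{\left(Y,T \right)} = T Y$
$u{\left(c \right)} = -4 + c$
$G = \frac{297}{5}$ ($G = 27 + 3 \frac{78 - 24}{48 - 43} = 27 + 3 \cdot \frac{54}{5} = 27 + \frac{162}{5} = \frac{297}{5} \approx 59.4$)
$\left(G + u{\left(g{\left(5 \right)} \right)}\right) Z{\left(12,10 \right)} = \left(\frac{297}{5} + \left(-4 + \left(-4 + 5\right)\right)\right) 10 \cdot 12 = \left(\frac{297}{5} + \left(-4 + 1\right)\right) 120 = \left(\frac{297}{5} - 3\right) 120 = \frac{282}{5} \cdot 120 = 6768$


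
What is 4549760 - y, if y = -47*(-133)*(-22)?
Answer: 4687282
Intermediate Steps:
y = -137522 (y = 6251*(-22) = -137522)
4549760 - y = 4549760 - 1*(-137522) = 4549760 + 137522 = 4687282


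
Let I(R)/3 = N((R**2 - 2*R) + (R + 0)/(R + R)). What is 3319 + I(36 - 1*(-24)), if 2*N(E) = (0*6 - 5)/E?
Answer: 23103544/6961 ≈ 3319.0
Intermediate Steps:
N(E) = -5/(2*E) (N(E) = ((0*6 - 5)/E)/2 = ((0 - 5)/E)/2 = (-5/E)/2 = -5/(2*E))
I(R) = -15/(2*(1/2 + R**2 - 2*R)) (I(R) = 3*(-5/(2*((R**2 - 2*R) + (R + 0)/(R + R)))) = 3*(-5/(2*((R**2 - 2*R) + R/((2*R))))) = 3*(-5/(2*((R**2 - 2*R) + R*(1/(2*R))))) = 3*(-5/(2*((R**2 - 2*R) + 1/2))) = 3*(-5/(2*(1/2 + R**2 - 2*R))) = -15/(2*(1/2 + R**2 - 2*R)))
3319 + I(36 - 1*(-24)) = 3319 - 15/(1 - 4*(36 - 1*(-24)) + 2*(36 - 1*(-24))**2) = 3319 - 15/(1 - 4*(36 + 24) + 2*(36 + 24)**2) = 3319 - 15/(1 - 4*60 + 2*60**2) = 3319 - 15/(1 - 240 + 2*3600) = 3319 - 15/(1 - 240 + 7200) = 3319 - 15/6961 = 23103544/6961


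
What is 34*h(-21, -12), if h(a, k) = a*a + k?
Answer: 14586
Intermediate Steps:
h(a, k) = k + a² (h(a, k) = a² + k = k + a²)
34*h(-21, -12) = 34*(-12 + (-21)²) = 34*(-12 + 441) = 34*429 = 14586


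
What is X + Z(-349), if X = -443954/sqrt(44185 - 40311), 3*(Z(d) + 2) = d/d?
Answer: -5/3 - 221977*sqrt(3874)/1937 ≈ -7134.4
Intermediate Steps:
Z(d) = -5/3 (Z(d) = -2 + (d/d)/3 = -2 + (1/3)*1 = -2 + 1/3 = -5/3)
X = -221977*sqrt(3874)/1937 (X = -443954*sqrt(3874)/3874 = -221977*sqrt(3874)/1937 ≈ -7132.8)
X + Z(-349) = -221977*sqrt(3874)/1937 - 5/3 = -5/3 - 221977*sqrt(3874)/1937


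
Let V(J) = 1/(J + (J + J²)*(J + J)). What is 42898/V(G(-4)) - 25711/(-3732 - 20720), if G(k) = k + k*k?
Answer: 3939825787087/24452 ≈ 1.6112e+8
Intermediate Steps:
G(k) = k + k²
V(J) = 1/(J + 2*J*(J + J²)) (V(J) = 1/(J + (J + J²)*(2*J)) = 1/(J + 2*J*(J + J²)))
42898/V(G(-4)) - 25711/(-3732 - 20720) = 42898/((1/(((-4*(1 - 4)))*(1 + 2*(-4*(1 - 4)) + 2*(-4*(1 - 4))²)))) - 25711/(-3732 - 20720) = 42898/((1/(((-4*(-3)))*(1 + 2*(-4*(-3)) + 2*(-4*(-3))²)))) - 25711/(-24452) = 42898/((1/(12*(1 + 2*12 + 2*12²)))) - 25711*(-1/24452) = 42898/((1/(12*(1 + 24 + 2*144)))) + 25711/24452 = 42898/((1/(12*(1 + 24 + 288)))) + 25711/24452 = 42898/(((1/12)/313)) + 25711/24452 = 42898/(((1/12)*(1/313))) + 25711/24452 = 42898/(1/3756) + 25711/24452 = 42898*3756 + 25711/24452 = 161124888 + 25711/24452 = 3939825787087/24452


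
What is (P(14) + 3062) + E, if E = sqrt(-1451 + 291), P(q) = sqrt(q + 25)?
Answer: 3062 + sqrt(39) + 2*I*sqrt(290) ≈ 3068.2 + 34.059*I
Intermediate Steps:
P(q) = sqrt(25 + q)
E = 2*I*sqrt(290) (E = sqrt(-1160) = 2*I*sqrt(290) ≈ 34.059*I)
(P(14) + 3062) + E = (sqrt(25 + 14) + 3062) + 2*I*sqrt(290) = (sqrt(39) + 3062) + 2*I*sqrt(290) = (3062 + sqrt(39)) + 2*I*sqrt(290) = 3062 + sqrt(39) + 2*I*sqrt(290)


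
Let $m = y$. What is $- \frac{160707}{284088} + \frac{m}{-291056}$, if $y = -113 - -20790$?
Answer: $- \frac{2193701007}{3445229872} \approx -0.63674$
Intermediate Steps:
$y = 20677$ ($y = -113 + 20790 = 20677$)
$m = 20677$
$- \frac{160707}{284088} + \frac{m}{-291056} = - \frac{160707}{284088} + \frac{20677}{-291056} = \left(-160707\right) \frac{1}{284088} + 20677 \left(- \frac{1}{291056}\right) = - \frac{53569}{94696} - \frac{20677}{291056} = - \frac{2193701007}{3445229872}$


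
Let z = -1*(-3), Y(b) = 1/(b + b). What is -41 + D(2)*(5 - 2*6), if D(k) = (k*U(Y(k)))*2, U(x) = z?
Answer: -125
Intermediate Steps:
Y(b) = 1/(2*b)
z = 3
U(x) = 3
D(k) = 6*k (D(k) = (k*3)*2 = (3*k)*2 = 6*k)
-41 + D(2)*(5 - 2*6) = -41 + (6*2)*(5 - 2*6) = -41 + 12*(5 - 12) = -41 + 12*(-7) = -41 - 84 = -125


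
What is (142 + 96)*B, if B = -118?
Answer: -28084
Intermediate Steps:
(142 + 96)*B = (142 + 96)*(-118) = 238*(-118) = -28084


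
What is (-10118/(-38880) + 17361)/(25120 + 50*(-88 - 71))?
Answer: 337502899/333784800 ≈ 1.0111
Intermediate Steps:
(-10118/(-38880) + 17361)/(25120 + 50*(-88 - 71)) = (-10118*(-1/38880) + 17361)/(25120 + 50*(-159)) = (5059/19440 + 17361)/(25120 - 7950) = (337502899/19440)/17170 = (337502899/19440)*(1/17170) = 337502899/333784800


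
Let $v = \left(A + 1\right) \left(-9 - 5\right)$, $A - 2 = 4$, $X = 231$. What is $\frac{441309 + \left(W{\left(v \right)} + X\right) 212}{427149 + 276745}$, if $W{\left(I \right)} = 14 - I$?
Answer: $\frac{514025}{703894} \approx 0.73026$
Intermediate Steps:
$A = 6$ ($A = 2 + 4 = 6$)
$v = -98$ ($v = \left(6 + 1\right) \left(-9 - 5\right) = 7 \left(-14\right) = -98$)
$\frac{441309 + \left(W{\left(v \right)} + X\right) 212}{427149 + 276745} = \frac{441309 + \left(\left(14 - -98\right) + 231\right) 212}{427149 + 276745} = \frac{441309 + \left(\left(14 + 98\right) + 231\right) 212}{703894} = \left(441309 + \left(112 + 231\right) 212\right) \frac{1}{703894} = \left(441309 + 343 \cdot 212\right) \frac{1}{703894} = \left(441309 + 72716\right) \frac{1}{703894} = 514025 \cdot \frac{1}{703894} = \frac{514025}{703894}$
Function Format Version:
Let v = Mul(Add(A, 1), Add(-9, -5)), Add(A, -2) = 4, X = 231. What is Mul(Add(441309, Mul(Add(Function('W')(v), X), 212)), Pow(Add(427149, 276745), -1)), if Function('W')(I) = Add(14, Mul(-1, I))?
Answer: Rational(514025, 703894) ≈ 0.73026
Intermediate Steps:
A = 6 (A = Add(2, 4) = 6)
v = -98 (v = Mul(Add(6, 1), Add(-9, -5)) = Mul(7, -14) = -98)
Mul(Add(441309, Mul(Add(Function('W')(v), X), 212)), Pow(Add(427149, 276745), -1)) = Mul(Add(441309, Mul(Add(Add(14, Mul(-1, -98)), 231), 212)), Pow(Add(427149, 276745), -1)) = Mul(Add(441309, Mul(Add(Add(14, 98), 231), 212)), Pow(703894, -1)) = Mul(Add(441309, Mul(Add(112, 231), 212)), Rational(1, 703894)) = Mul(Add(441309, Mul(343, 212)), Rational(1, 703894)) = Mul(Add(441309, 72716), Rational(1, 703894)) = Mul(514025, Rational(1, 703894)) = Rational(514025, 703894)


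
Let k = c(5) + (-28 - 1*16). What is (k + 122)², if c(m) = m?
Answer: 6889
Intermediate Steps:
k = -39 (k = 5 + (-28 - 1*16) = 5 + (-28 - 16) = 5 - 44 = -39)
(k + 122)² = (-39 + 122)² = 83² = 6889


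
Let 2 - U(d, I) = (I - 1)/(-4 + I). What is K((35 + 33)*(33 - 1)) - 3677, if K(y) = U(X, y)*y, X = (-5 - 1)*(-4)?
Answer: -272225/181 ≈ -1504.0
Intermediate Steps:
X = 24 (X = -6*(-4) = 24)
U(d, I) = 2 - (-1 + I)/(-4 + I) (U(d, I) = 2 - (I - 1)/(-4 + I) = 2 - (-1 + I)/(-4 + I))
K(y) = y*(-7 + y)/(-4 + y) (K(y) = ((-7 + y)/(-4 + y))*y = y*(-7 + y)/(-4 + y))
K((35 + 33)*(33 - 1)) - 3677 = ((35 + 33)*(33 - 1))*(-7 + (35 + 33)*(33 - 1))/(-4 + (35 + 33)*(33 - 1)) - 3677 = (68*32)*(-7 + 68*32)/(-4 + 68*32) - 3677 = 2176*(-7 + 2176)/(-4 + 2176) - 3677 = 2176*2169/2172 - 3677 = 2176*(1/2172)*2169 - 3677 = 393312/181 - 3677 = -272225/181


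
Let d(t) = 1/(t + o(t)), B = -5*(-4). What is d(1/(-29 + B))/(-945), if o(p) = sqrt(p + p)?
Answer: I/(105*(I + 3*sqrt(2))) ≈ 0.00050125 + 0.0021266*I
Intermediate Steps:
B = 20
o(p) = sqrt(2)*sqrt(p) (o(p) = sqrt(2*p) = sqrt(2)*sqrt(p))
d(t) = 1/(t + sqrt(2)*sqrt(t))
d(1/(-29 + B))/(-945) = 1/((1/(-29 + 20) + sqrt(2)*sqrt(1/(-29 + 20)))*(-945)) = -1/945/(1/(-9) + sqrt(2)*sqrt(1/(-9))) = -1/945/(-1/9 + sqrt(2)*sqrt(-1/9)) = -1/945/(-1/9 + sqrt(2)*(I/3)) = -1/945/(-1/9 + I*sqrt(2)/3) = -1/(945*(-1/9 + I*sqrt(2)/3))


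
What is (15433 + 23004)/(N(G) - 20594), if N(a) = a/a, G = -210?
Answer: -38437/20593 ≈ -1.8665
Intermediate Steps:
N(a) = 1
(15433 + 23004)/(N(G) - 20594) = (15433 + 23004)/(1 - 20594) = 38437/(-20593) = 38437*(-1/20593) = -38437/20593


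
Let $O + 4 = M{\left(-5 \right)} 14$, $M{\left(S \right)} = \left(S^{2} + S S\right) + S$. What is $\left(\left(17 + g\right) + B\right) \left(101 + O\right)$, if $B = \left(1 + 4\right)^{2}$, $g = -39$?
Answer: $2181$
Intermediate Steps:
$M{\left(S \right)} = S + 2 S^{2}$ ($M{\left(S \right)} = \left(S^{2} + S^{2}\right) + S = 2 S^{2} + S = S + 2 S^{2}$)
$O = 626$ ($O = -4 + - 5 \left(1 + 2 \left(-5\right)\right) 14 = -4 + - 5 \left(1 - 10\right) 14 = -4 + \left(-5\right) \left(-9\right) 14 = -4 + 45 \cdot 14 = -4 + 630 = 626$)
$B = 25$ ($B = 5^{2} = 25$)
$\left(\left(17 + g\right) + B\right) \left(101 + O\right) = \left(\left(17 - 39\right) + 25\right) \left(101 + 626\right) = \left(-22 + 25\right) 727 = 3 \cdot 727 = 2181$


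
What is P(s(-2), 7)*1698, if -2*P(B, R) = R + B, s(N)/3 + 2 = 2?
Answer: -5943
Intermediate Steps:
s(N) = 0 (s(N) = -6 + 3*2 = -6 + 6 = 0)
P(B, R) = -B/2 - R/2 (P(B, R) = -(R + B)/2 = -(B + R)/2 = -B/2 - R/2)
P(s(-2), 7)*1698 = (-½*0 - ½*7)*1698 = (0 - 7/2)*1698 = -7/2*1698 = -5943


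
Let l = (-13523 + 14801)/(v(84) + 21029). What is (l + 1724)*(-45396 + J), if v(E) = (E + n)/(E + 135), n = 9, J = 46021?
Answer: 91898904375/85286 ≈ 1.0775e+6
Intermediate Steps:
v(E) = (9 + E)/(135 + E) (v(E) = (E + 9)/(E + 135) = (9 + E)/(135 + E))
l = 5183/85286 (l = (-13523 + 14801)/((9 + 84)/(135 + 84) + 21029) = 1278/(93/219 + 21029) = 1278/((1/219)*93 + 21029) = 1278/(31/73 + 21029) = 1278/(1535148/73) = 1278*(73/1535148) = 5183/85286 ≈ 0.060772)
(l + 1724)*(-45396 + J) = (5183/85286 + 1724)*(-45396 + 46021) = (147038247/85286)*625 = 91898904375/85286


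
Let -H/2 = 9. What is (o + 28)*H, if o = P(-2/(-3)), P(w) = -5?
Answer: -414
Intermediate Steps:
H = -18 (H = -2*9 = -18)
o = -5
(o + 28)*H = (-5 + 28)*(-18) = 23*(-18) = -414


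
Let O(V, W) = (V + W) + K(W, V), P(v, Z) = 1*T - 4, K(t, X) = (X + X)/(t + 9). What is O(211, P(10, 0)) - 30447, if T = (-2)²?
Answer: -271702/9 ≈ -30189.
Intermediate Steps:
T = 4
K(t, X) = 2*X/(9 + t) (K(t, X) = (2*X)/(9 + t) = 2*X/(9 + t))
P(v, Z) = 0 (P(v, Z) = 1*4 - 4 = 4 - 4 = 0)
O(V, W) = V + W + 2*V/(9 + W) (O(V, W) = (V + W) + 2*V/(9 + W) = V + W + 2*V/(9 + W))
O(211, P(10, 0)) - 30447 = (2*211 + (9 + 0)*(211 + 0))/(9 + 0) - 30447 = (422 + 9*211)/9 - 30447 = (422 + 1899)/9 - 30447 = (⅑)*2321 - 30447 = 2321/9 - 30447 = -271702/9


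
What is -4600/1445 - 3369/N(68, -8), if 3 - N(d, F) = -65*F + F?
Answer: 505361/147101 ≈ 3.4355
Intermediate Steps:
N(d, F) = 3 + 64*F (N(d, F) = 3 - (-65*F + F) = 3 - (-64)*F = 3 + 64*F)
-4600/1445 - 3369/N(68, -8) = -4600/1445 - 3369/(3 + 64*(-8)) = -4600*1/1445 - 3369/(3 - 512) = -920/289 - 3369/(-509) = -920/289 - 3369*(-1/509) = -920/289 + 3369/509 = 505361/147101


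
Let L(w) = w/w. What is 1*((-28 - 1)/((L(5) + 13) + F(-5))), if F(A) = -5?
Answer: -29/9 ≈ -3.2222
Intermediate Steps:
L(w) = 1
1*((-28 - 1)/((L(5) + 13) + F(-5))) = 1*((-28 - 1)/((1 + 13) - 5)) = 1*(-29/(14 - 5)) = 1*(-29/9) = -29/9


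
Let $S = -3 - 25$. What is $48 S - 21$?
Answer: $-1365$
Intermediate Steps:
$S = -28$ ($S = -3 - 25 = -28$)
$48 S - 21 = 48 \left(-28\right) - 21 = -1344 - 21 = -1365$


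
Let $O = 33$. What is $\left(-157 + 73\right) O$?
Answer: $-2772$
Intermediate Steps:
$\left(-157 + 73\right) O = \left(-157 + 73\right) 33 = \left(-84\right) 33 = -2772$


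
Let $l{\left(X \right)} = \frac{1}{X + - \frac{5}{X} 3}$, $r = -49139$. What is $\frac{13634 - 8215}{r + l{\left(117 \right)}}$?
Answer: $- \frac{24699802}{223975523} \approx -0.11028$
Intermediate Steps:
$l{\left(X \right)} = \frac{1}{X - \frac{15}{X}}$
$\frac{13634 - 8215}{r + l{\left(117 \right)}} = \frac{13634 - 8215}{-49139 + \frac{117}{-15 + 117^{2}}} = \frac{5419}{-49139 + \frac{117}{-15 + 13689}} = \frac{5419}{-49139 + \frac{117}{13674}} = \frac{5419}{-49139 + 117 \cdot \frac{1}{13674}} = \frac{5419}{-49139 + \frac{39}{4558}} = \frac{5419}{- \frac{223975523}{4558}} = 5419 \left(- \frac{4558}{223975523}\right) = - \frac{24699802}{223975523}$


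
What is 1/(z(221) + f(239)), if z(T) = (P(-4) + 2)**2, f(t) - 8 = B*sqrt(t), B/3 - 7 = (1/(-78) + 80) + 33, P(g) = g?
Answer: -8112/20934123215 + 243334*sqrt(239)/20934123215 ≈ 0.00017931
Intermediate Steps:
B = 9359/26 (B = 21 + 3*((1/(-78) + 80) + 33) = 21 + 3*((-1/78 + 80) + 33) = 21 + 3*(6239/78 + 33) = 21 + 3*(8813/78) = 21 + 8813/26 = 9359/26 ≈ 359.96)
f(t) = 8 + 9359*sqrt(t)/26
z(T) = 4 (z(T) = (-4 + 2)**2 = (-2)**2 = 4)
1/(z(221) + f(239)) = 1/(4 + (8 + 9359*sqrt(239)/26)) = 1/(12 + 9359*sqrt(239)/26)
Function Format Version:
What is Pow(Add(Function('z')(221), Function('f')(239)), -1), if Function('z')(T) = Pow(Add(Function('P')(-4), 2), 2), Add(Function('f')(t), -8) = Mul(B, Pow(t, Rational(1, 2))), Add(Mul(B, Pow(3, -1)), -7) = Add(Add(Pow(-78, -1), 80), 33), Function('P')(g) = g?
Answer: Add(Rational(-8112, 20934123215), Mul(Rational(243334, 20934123215), Pow(239, Rational(1, 2)))) ≈ 0.00017931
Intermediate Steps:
B = Rational(9359, 26) (B = Add(21, Mul(3, Add(Add(Pow(-78, -1), 80), 33))) = Add(21, Mul(3, Add(Add(Rational(-1, 78), 80), 33))) = Add(21, Mul(3, Add(Rational(6239, 78), 33))) = Add(21, Mul(3, Rational(8813, 78))) = Add(21, Rational(8813, 26)) = Rational(9359, 26) ≈ 359.96)
Function('f')(t) = Add(8, Mul(Rational(9359, 26), Pow(t, Rational(1, 2))))
Function('z')(T) = 4 (Function('z')(T) = Pow(Add(-4, 2), 2) = Pow(-2, 2) = 4)
Pow(Add(Function('z')(221), Function('f')(239)), -1) = Pow(Add(4, Add(8, Mul(Rational(9359, 26), Pow(239, Rational(1, 2))))), -1) = Pow(Add(12, Mul(Rational(9359, 26), Pow(239, Rational(1, 2)))), -1)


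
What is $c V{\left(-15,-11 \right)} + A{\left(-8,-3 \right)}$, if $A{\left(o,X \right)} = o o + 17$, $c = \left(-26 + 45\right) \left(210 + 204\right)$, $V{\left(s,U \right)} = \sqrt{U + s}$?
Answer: $81 + 7866 i \sqrt{26} \approx 81.0 + 40109.0 i$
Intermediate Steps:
$c = 7866$ ($c = 19 \cdot 414 = 7866$)
$A{\left(o,X \right)} = 17 + o^{2}$ ($A{\left(o,X \right)} = o^{2} + 17 = 17 + o^{2}$)
$c V{\left(-15,-11 \right)} + A{\left(-8,-3 \right)} = 7866 \sqrt{-11 - 15} + \left(17 + \left(-8\right)^{2}\right) = 7866 \sqrt{-26} + \left(17 + 64\right) = 7866 i \sqrt{26} + 81 = 81 + 7866 i \sqrt{26}$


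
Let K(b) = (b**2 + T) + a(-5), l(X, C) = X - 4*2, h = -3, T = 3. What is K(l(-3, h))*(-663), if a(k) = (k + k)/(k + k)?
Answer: -82875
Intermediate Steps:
l(X, C) = -8 + X (l(X, C) = X - 8 = -8 + X)
a(k) = 1 (a(k) = (2*k)/((2*k)) = (2*k)*(1/(2*k)) = 1)
K(b) = 4 + b**2 (K(b) = (b**2 + 3) + 1 = (3 + b**2) + 1 = 4 + b**2)
K(l(-3, h))*(-663) = (4 + (-8 - 3)**2)*(-663) = (4 + (-11)**2)*(-663) = (4 + 121)*(-663) = 125*(-663) = -82875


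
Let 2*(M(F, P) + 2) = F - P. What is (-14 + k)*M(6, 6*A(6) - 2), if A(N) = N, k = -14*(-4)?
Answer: -672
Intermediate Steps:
k = 56
M(F, P) = -2 + F/2 - P/2 (M(F, P) = -2 + (F - P)/2 = -2 + (F/2 - P/2) = -2 + F/2 - P/2)
(-14 + k)*M(6, 6*A(6) - 2) = (-14 + 56)*(-2 + (½)*6 - (6*6 - 2)/2) = 42*(-2 + 3 - (36 - 2)/2) = 42*(-2 + 3 - ½*34) = 42*(-2 + 3 - 17) = 42*(-16) = -672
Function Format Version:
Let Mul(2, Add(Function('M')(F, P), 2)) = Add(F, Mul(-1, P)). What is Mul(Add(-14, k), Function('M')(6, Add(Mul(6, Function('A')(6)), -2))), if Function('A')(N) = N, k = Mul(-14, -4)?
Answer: -672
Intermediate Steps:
k = 56
Function('M')(F, P) = Add(-2, Mul(Rational(1, 2), F), Mul(Rational(-1, 2), P)) (Function('M')(F, P) = Add(-2, Mul(Rational(1, 2), Add(F, Mul(-1, P)))) = Add(-2, Add(Mul(Rational(1, 2), F), Mul(Rational(-1, 2), P))) = Add(-2, Mul(Rational(1, 2), F), Mul(Rational(-1, 2), P)))
Mul(Add(-14, k), Function('M')(6, Add(Mul(6, Function('A')(6)), -2))) = Mul(Add(-14, 56), Add(-2, Mul(Rational(1, 2), 6), Mul(Rational(-1, 2), Add(Mul(6, 6), -2)))) = Mul(42, Add(-2, 3, Mul(Rational(-1, 2), Add(36, -2)))) = Mul(42, Add(-2, 3, Mul(Rational(-1, 2), 34))) = Mul(42, Add(-2, 3, -17)) = Mul(42, -16) = -672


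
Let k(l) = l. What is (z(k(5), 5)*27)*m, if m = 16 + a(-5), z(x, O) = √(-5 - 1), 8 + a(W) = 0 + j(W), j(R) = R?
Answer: 81*I*√6 ≈ 198.41*I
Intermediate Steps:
a(W) = -8 + W (a(W) = -8 + (0 + W) = -8 + W)
z(x, O) = I*√6 (z(x, O) = √(-6) = I*√6)
m = 3 (m = 16 + (-8 - 5) = 16 - 13 = 3)
(z(k(5), 5)*27)*m = ((I*√6)*27)*3 = (27*I*√6)*3 = 81*I*√6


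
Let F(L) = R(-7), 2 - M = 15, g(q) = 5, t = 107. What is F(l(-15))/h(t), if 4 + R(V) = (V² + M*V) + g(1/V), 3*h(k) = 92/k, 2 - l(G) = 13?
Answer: 45261/92 ≈ 491.97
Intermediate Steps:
l(G) = -11 (l(G) = 2 - 1*13 = 2 - 13 = -11)
M = -13 (M = 2 - 1*15 = 2 - 15 = -13)
h(k) = 92/(3*k) (h(k) = (92/k)/3 = 92/(3*k))
R(V) = 1 + V² - 13*V (R(V) = -4 + ((V² - 13*V) + 5) = -4 + (5 + V² - 13*V) = 1 + V² - 13*V)
F(L) = 141 (F(L) = 1 + (-7)² - 13*(-7) = 1 + 49 + 91 = 141)
F(l(-15))/h(t) = 141/(((92/3)/107)) = 141/(((92/3)*(1/107))) = 141/(92/321) = 141*(321/92) = 45261/92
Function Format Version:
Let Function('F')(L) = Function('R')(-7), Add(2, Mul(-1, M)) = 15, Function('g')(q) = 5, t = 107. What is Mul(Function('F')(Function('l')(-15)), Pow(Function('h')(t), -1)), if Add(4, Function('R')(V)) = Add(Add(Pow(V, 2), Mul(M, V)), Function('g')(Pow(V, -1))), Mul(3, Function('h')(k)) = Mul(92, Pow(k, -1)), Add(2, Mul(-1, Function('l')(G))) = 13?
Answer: Rational(45261, 92) ≈ 491.97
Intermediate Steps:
Function('l')(G) = -11 (Function('l')(G) = Add(2, Mul(-1, 13)) = Add(2, -13) = -11)
M = -13 (M = Add(2, Mul(-1, 15)) = Add(2, -15) = -13)
Function('h')(k) = Mul(Rational(92, 3), Pow(k, -1)) (Function('h')(k) = Mul(Rational(1, 3), Mul(92, Pow(k, -1))) = Mul(Rational(92, 3), Pow(k, -1)))
Function('R')(V) = Add(1, Pow(V, 2), Mul(-13, V)) (Function('R')(V) = Add(-4, Add(Add(Pow(V, 2), Mul(-13, V)), 5)) = Add(-4, Add(5, Pow(V, 2), Mul(-13, V))) = Add(1, Pow(V, 2), Mul(-13, V)))
Function('F')(L) = 141 (Function('F')(L) = Add(1, Pow(-7, 2), Mul(-13, -7)) = Add(1, 49, 91) = 141)
Mul(Function('F')(Function('l')(-15)), Pow(Function('h')(t), -1)) = Mul(141, Pow(Mul(Rational(92, 3), Pow(107, -1)), -1)) = Mul(141, Pow(Mul(Rational(92, 3), Rational(1, 107)), -1)) = Mul(141, Pow(Rational(92, 321), -1)) = Mul(141, Rational(321, 92)) = Rational(45261, 92)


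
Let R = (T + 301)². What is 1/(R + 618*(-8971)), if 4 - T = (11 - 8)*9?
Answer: -1/5466794 ≈ -1.8292e-7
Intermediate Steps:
T = -23 (T = 4 - (11 - 8)*9 = 4 - 3*9 = 4 - 1*27 = 4 - 27 = -23)
R = 77284 (R = (-23 + 301)² = 278² = 77284)
1/(R + 618*(-8971)) = 1/(77284 + 618*(-8971)) = 1/(77284 - 5544078) = 1/(-5466794) = -1/5466794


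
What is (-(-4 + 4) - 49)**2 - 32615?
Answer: -30214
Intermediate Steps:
(-(-4 + 4) - 49)**2 - 32615 = (-1*0 - 49)**2 - 32615 = (0 - 49)**2 - 32615 = (-49)**2 - 32615 = 2401 - 32615 = -30214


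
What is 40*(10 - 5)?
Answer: 200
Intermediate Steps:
40*(10 - 5) = 40*5 = 200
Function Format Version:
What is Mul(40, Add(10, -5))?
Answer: 200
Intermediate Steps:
Mul(40, Add(10, -5)) = Mul(40, 5) = 200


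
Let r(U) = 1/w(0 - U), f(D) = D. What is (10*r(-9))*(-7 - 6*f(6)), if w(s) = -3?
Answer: 430/3 ≈ 143.33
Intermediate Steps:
r(U) = -1/3 (r(U) = 1/(-3) = -1/3)
(10*r(-9))*(-7 - 6*f(6)) = (10*(-1/3))*(-7 - 6*6) = -10*(-7 - 36)/3 = -10/3*(-43) = 430/3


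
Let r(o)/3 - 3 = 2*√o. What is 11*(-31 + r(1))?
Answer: -176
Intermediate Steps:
r(o) = 9 + 6*√o (r(o) = 9 + 3*(2*√o) = 9 + 6*√o)
11*(-31 + r(1)) = 11*(-31 + (9 + 6*√1)) = 11*(-31 + (9 + 6*1)) = 11*(-31 + (9 + 6)) = 11*(-31 + 15) = 11*(-16) = -176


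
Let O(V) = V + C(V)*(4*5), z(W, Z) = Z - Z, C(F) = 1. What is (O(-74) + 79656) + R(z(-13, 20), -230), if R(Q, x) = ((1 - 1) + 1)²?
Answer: 79603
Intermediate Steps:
z(W, Z) = 0
O(V) = 20 + V (O(V) = V + 1*(4*5) = V + 1*20 = V + 20 = 20 + V)
R(Q, x) = 1 (R(Q, x) = (0 + 1)² = 1² = 1)
(O(-74) + 79656) + R(z(-13, 20), -230) = ((20 - 74) + 79656) + 1 = (-54 + 79656) + 1 = 79602 + 1 = 79603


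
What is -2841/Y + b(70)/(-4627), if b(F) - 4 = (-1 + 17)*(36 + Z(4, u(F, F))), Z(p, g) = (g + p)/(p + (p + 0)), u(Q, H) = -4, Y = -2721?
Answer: 3855709/4196689 ≈ 0.91875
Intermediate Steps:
Z(p, g) = (g + p)/(2*p) (Z(p, g) = (g + p)/(p + p) = (g + p)/((2*p)) = (g + p)*(1/(2*p)) = (g + p)/(2*p))
b(F) = 580 (b(F) = 4 + (-1 + 17)*(36 + (1/2)*(-4 + 4)/4) = 4 + 16*(36 + (1/2)*(1/4)*0) = 4 + 16*(36 + 0) = 4 + 16*36 = 4 + 576 = 580)
-2841/Y + b(70)/(-4627) = -2841/(-2721) + 580/(-4627) = -2841*(-1/2721) + 580*(-1/4627) = 947/907 - 580/4627 = 3855709/4196689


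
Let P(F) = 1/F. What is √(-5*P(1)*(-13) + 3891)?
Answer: 2*√989 ≈ 62.897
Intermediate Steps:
√(-5*P(1)*(-13) + 3891) = √(-5/1*(-13) + 3891) = √(-5*1*(-13) + 3891) = √(-5*(-13) + 3891) = √(65 + 3891) = √3956 = 2*√989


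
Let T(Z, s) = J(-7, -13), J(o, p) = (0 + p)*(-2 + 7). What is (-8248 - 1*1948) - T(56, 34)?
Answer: -10131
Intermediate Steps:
J(o, p) = 5*p (J(o, p) = p*5 = 5*p)
T(Z, s) = -65 (T(Z, s) = 5*(-13) = -65)
(-8248 - 1*1948) - T(56, 34) = (-8248 - 1*1948) - 1*(-65) = (-8248 - 1948) + 65 = -10196 + 65 = -10131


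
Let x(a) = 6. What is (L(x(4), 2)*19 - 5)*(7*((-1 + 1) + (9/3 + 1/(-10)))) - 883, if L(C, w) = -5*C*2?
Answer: -48253/2 ≈ -24127.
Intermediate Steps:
L(C, w) = -10*C
(L(x(4), 2)*19 - 5)*(7*((-1 + 1) + (9/3 + 1/(-10)))) - 883 = (-10*6*19 - 5)*(7*((-1 + 1) + (9/3 + 1/(-10)))) - 883 = (-60*19 - 5)*(7*(0 + (9*(1/3) + 1*(-1/10)))) - 883 = (-1140 - 5)*(7*(0 + (3 - 1/10))) - 883 = -8015*(0 + 29/10) - 883 = -8015*29/10 - 883 = -1145*203/10 - 883 = -46487/2 - 883 = -48253/2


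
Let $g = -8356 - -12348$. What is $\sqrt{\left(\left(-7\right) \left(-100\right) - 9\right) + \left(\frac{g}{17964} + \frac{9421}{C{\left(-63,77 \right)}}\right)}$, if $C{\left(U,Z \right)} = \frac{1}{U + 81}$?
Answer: $\frac{\sqrt{1532423}}{3} \approx 412.64$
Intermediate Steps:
$C{\left(U,Z \right)} = \frac{1}{81 + U}$
$g = 3992$ ($g = -8356 + 12348 = 3992$)
$\sqrt{\left(\left(-7\right) \left(-100\right) - 9\right) + \left(\frac{g}{17964} + \frac{9421}{C{\left(-63,77 \right)}}\right)} = \sqrt{\left(\left(-7\right) \left(-100\right) - 9\right) + \left(\frac{3992}{17964} + \frac{9421}{\frac{1}{81 - 63}}\right)} = \sqrt{\left(700 - 9\right) + \left(3992 \cdot \frac{1}{17964} + \frac{9421}{\frac{1}{18}}\right)} = \sqrt{691 + \left(\frac{2}{9} + 9421 \frac{1}{\frac{1}{18}}\right)} = \sqrt{691 + \left(\frac{2}{9} + 9421 \cdot 18\right)} = \sqrt{691 + \left(\frac{2}{9} + 169578\right)} = \sqrt{691 + \frac{1526204}{9}} = \sqrt{\frac{1532423}{9}} = \frac{\sqrt{1532423}}{3}$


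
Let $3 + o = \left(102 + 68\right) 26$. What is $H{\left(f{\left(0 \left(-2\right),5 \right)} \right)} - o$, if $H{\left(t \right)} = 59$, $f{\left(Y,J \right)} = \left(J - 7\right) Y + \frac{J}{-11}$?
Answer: $-4358$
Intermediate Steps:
$f{\left(Y,J \right)} = - \frac{J}{11} + Y \left(-7 + J\right)$ ($f{\left(Y,J \right)} = \left(-7 + J\right) Y - \frac{J}{11} = Y \left(-7 + J\right) - \frac{J}{11} = - \frac{J}{11} + Y \left(-7 + J\right)$)
$o = 4417$ ($o = -3 + \left(102 + 68\right) 26 = -3 + 170 \cdot 26 = -3 + 4420 = 4417$)
$H{\left(f{\left(0 \left(-2\right),5 \right)} \right)} - o = 59 - 4417 = -4358$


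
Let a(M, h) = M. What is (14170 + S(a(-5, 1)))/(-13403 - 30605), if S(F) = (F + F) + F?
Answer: -14155/44008 ≈ -0.32165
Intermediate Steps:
S(F) = 3*F (S(F) = 2*F + F = 3*F)
(14170 + S(a(-5, 1)))/(-13403 - 30605) = (14170 + 3*(-5))/(-13403 - 30605) = (14170 - 15)/(-44008) = 14155*(-1/44008) = -14155/44008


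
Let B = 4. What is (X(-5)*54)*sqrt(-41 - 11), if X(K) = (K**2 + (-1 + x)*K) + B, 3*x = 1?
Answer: 3492*I*sqrt(13) ≈ 12591.0*I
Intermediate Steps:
x = 1/3 (x = (1/3)*1 = 1/3 ≈ 0.33333)
X(K) = 4 + K**2 - 2*K/3 (X(K) = (K**2 + (-1 + 1/3)*K) + 4 = (K**2 - 2*K/3) + 4 = 4 + K**2 - 2*K/3)
(X(-5)*54)*sqrt(-41 - 11) = ((4 + (-5)**2 - 2/3*(-5))*54)*sqrt(-41 - 11) = ((4 + 25 + 10/3)*54)*sqrt(-52) = ((97/3)*54)*(2*I*sqrt(13)) = 1746*(2*I*sqrt(13)) = 3492*I*sqrt(13)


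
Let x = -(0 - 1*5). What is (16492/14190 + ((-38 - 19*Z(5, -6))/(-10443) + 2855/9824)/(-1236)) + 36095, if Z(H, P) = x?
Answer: 10824909507660315559/299890872420480 ≈ 36096.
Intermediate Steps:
x = 5 (x = -(0 - 5) = -1*(-5) = 5)
Z(H, P) = 5
(16492/14190 + ((-38 - 19*Z(5, -6))/(-10443) + 2855/9824)/(-1236)) + 36095 = (16492/14190 + ((-38 - 19*5)/(-10443) + 2855/9824)/(-1236)) + 36095 = (16492*(1/14190) + ((-38 - 95)*(-1/10443) + 2855*(1/9824))*(-1/1236)) + 36095 = (8246/7095 + (-133*(-1/10443) + 2855/9824)*(-1/1236)) + 36095 = (8246/7095 + (133/10443 + 2855/9824)*(-1/1236)) + 36095 = (8246/7095 + (31121357/102592032)*(-1/1236)) + 36095 = (8246/7095 - 31121357/126803751552) + 36095 = 348467643089959/299890872420480 + 36095 = 10824909507660315559/299890872420480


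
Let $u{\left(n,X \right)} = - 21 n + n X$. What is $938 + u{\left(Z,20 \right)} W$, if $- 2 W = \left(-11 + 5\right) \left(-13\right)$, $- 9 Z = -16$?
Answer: $\frac{3022}{3} \approx 1007.3$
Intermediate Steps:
$Z = \frac{16}{9}$ ($Z = \left(- \frac{1}{9}\right) \left(-16\right) = \frac{16}{9} \approx 1.7778$)
$u{\left(n,X \right)} = - 21 n + X n$
$W = -39$ ($W = - \frac{\left(-11 + 5\right) \left(-13\right)}{2} = - \frac{\left(-6\right) \left(-13\right)}{2} = \left(- \frac{1}{2}\right) 78 = -39$)
$938 + u{\left(Z,20 \right)} W = 938 + \frac{16 \left(-21 + 20\right)}{9} \left(-39\right) = 938 + \frac{16}{9} \left(-1\right) \left(-39\right) = 938 - - \frac{208}{3} = 938 + \frac{208}{3} = \frac{3022}{3}$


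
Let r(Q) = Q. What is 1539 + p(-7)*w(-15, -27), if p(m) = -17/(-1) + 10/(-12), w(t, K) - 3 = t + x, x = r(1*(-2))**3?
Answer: 3647/3 ≈ 1215.7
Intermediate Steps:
x = -8 (x = (1*(-2))**3 = (-2)**3 = -8)
w(t, K) = -5 + t (w(t, K) = 3 + (t - 8) = 3 + (-8 + t) = -5 + t)
p(m) = 97/6 (p(m) = -17*(-1) + 10*(-1/12) = 17 - 5/6 = 97/6)
1539 + p(-7)*w(-15, -27) = 1539 + 97*(-5 - 15)/6 = 1539 + (97/6)*(-20) = 1539 - 970/3 = 3647/3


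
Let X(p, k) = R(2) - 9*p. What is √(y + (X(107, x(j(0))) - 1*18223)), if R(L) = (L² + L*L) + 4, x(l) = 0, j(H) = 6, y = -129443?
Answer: 21*I*√337 ≈ 385.51*I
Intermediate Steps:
R(L) = 4 + 2*L² (R(L) = (L² + L²) + 4 = 2*L² + 4 = 4 + 2*L²)
X(p, k) = 12 - 9*p (X(p, k) = (4 + 2*2²) - 9*p = (4 + 2*4) - 9*p = (4 + 8) - 9*p = 12 - 9*p)
√(y + (X(107, x(j(0))) - 1*18223)) = √(-129443 + ((12 - 9*107) - 1*18223)) = √(-129443 + ((12 - 963) - 18223)) = √(-129443 + (-951 - 18223)) = √(-129443 - 19174) = √(-148617) = 21*I*√337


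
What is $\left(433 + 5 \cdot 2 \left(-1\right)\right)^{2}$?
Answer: $178929$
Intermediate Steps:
$\left(433 + 5 \cdot 2 \left(-1\right)\right)^{2} = \left(433 + 10 \left(-1\right)\right)^{2} = \left(433 - 10\right)^{2} = 423^{2} = 178929$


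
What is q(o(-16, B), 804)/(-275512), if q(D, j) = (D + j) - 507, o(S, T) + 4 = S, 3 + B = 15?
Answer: -277/275512 ≈ -0.0010054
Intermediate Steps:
B = 12 (B = -3 + 15 = 12)
o(S, T) = -4 + S
q(D, j) = -507 + D + j
q(o(-16, B), 804)/(-275512) = (-507 + (-4 - 16) + 804)/(-275512) = (-507 - 20 + 804)*(-1/275512) = 277*(-1/275512) = -277/275512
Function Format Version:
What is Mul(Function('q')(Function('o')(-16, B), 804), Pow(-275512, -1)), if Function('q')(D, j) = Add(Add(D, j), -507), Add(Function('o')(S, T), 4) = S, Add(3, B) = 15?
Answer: Rational(-277, 275512) ≈ -0.0010054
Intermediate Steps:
B = 12 (B = Add(-3, 15) = 12)
Function('o')(S, T) = Add(-4, S)
Function('q')(D, j) = Add(-507, D, j)
Mul(Function('q')(Function('o')(-16, B), 804), Pow(-275512, -1)) = Mul(Add(-507, Add(-4, -16), 804), Pow(-275512, -1)) = Mul(Add(-507, -20, 804), Rational(-1, 275512)) = Mul(277, Rational(-1, 275512)) = Rational(-277, 275512)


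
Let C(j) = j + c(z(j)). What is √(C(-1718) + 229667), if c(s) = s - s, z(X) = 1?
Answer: √227949 ≈ 477.44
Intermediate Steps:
c(s) = 0
C(j) = j (C(j) = j + 0 = j)
√(C(-1718) + 229667) = √(-1718 + 229667) = √227949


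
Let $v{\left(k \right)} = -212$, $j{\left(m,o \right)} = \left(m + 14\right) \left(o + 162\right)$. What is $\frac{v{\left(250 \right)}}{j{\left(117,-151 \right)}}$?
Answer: $- \frac{212}{1441} \approx -0.14712$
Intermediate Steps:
$j{\left(m,o \right)} = \left(14 + m\right) \left(162 + o\right)$
$\frac{v{\left(250 \right)}}{j{\left(117,-151 \right)}} = - \frac{212}{2268 + 14 \left(-151\right) + 162 \cdot 117 + 117 \left(-151\right)} = - \frac{212}{2268 - 2114 + 18954 - 17667} = - \frac{212}{1441}$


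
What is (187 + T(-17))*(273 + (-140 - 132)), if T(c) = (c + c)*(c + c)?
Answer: 1343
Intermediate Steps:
T(c) = 4*c**2 (T(c) = (2*c)*(2*c) = 4*c**2)
(187 + T(-17))*(273 + (-140 - 132)) = (187 + 4*(-17)**2)*(273 + (-140 - 132)) = (187 + 4*289)*(273 - 272) = (187 + 1156)*1 = 1343*1 = 1343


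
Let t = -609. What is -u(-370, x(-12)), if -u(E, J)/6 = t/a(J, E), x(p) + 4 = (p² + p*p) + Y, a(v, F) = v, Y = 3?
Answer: -522/41 ≈ -12.732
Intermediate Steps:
x(p) = -1 + 2*p² (x(p) = -4 + ((p² + p*p) + 3) = -4 + ((p² + p²) + 3) = -4 + (2*p² + 3) = -4 + (3 + 2*p²) = -1 + 2*p²)
u(E, J) = 3654/J (u(E, J) = -(-3654)/J = 3654/J)
-u(-370, x(-12)) = -3654/(-1 + 2*(-12)²) = -3654/(-1 + 2*144) = -3654/(-1 + 288) = -3654/287 = -1*522/41 = -522/41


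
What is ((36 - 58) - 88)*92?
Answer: -10120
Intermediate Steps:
((36 - 58) - 88)*92 = (-22 - 88)*92 = -110*92 = -10120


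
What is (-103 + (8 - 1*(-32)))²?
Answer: 3969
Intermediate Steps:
(-103 + (8 - 1*(-32)))² = (-103 + (8 + 32))² = (-103 + 40)² = (-63)² = 3969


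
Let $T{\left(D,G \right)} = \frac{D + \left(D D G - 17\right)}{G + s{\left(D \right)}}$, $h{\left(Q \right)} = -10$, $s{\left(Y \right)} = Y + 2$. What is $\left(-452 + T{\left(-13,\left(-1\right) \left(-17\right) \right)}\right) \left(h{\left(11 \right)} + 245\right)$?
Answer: $\frac{30785}{6} \approx 5130.8$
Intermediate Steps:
$s{\left(Y \right)} = 2 + Y$
$T{\left(D,G \right)} = \frac{-17 + D + G D^{2}}{2 + D + G}$ ($T{\left(D,G \right)} = \frac{D + \left(D D G - 17\right)}{G + \left(2 + D\right)} = \frac{D + \left(D^{2} G - 17\right)}{2 + D + G} = \frac{D + \left(G D^{2} - 17\right)}{2 + D + G} = \frac{D + \left(-17 + G D^{2}\right)}{2 + D + G} = \frac{-17 + D + G D^{2}}{2 + D + G}$)
$\left(-452 + T{\left(-13,\left(-1\right) \left(-17\right) \right)}\right) \left(h{\left(11 \right)} + 245\right) = \left(-452 + \frac{-17 - 13 + \left(-1\right) \left(-17\right) \left(-13\right)^{2}}{2 - 13 - -17}\right) \left(-10 + 245\right) = \left(-452 + \frac{-17 - 13 + 17 \cdot 169}{2 - 13 + 17}\right) 235 = \left(-452 + \frac{-17 - 13 + 2873}{6}\right) 235 = \left(-452 + \frac{1}{6} \cdot 2843\right) 235 = \left(-452 + \frac{2843}{6}\right) 235 = \frac{131}{6} \cdot 235 = \frac{30785}{6}$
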